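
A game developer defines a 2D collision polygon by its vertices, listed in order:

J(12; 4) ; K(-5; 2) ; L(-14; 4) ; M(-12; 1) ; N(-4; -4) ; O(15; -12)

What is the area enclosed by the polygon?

225

Apply the surveyor's formula: 2A = Σ (x_i·y_{i+1} − x_{i+1}·y_i), indices taken mod 6.
Σ = (44) + (8) + (34) + (52) + (108) + (204) = 450
Area = |Σ|/2 = 225.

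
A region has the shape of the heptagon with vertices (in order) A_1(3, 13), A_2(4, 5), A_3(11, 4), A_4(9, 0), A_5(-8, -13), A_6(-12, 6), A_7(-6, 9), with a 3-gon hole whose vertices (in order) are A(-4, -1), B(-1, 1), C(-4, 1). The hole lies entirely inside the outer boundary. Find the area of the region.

Outer boundary:
Σ = (-37) + (-39) + (-36) + (-117) + (-204) + (-72) + (-105) = -610
Area = |Σ|/2 = 305.
Hole:
Apply the shoelace formula: 2A = Σ (x_i·y_{i+1} − x_{i+1}·y_i), indices taken mod 3.
Cross-terms: -5, 3, 8  ⇒  Σ = 6
Area = |Σ|/2 = 3.
Net area = 305 − 3 = 302.

302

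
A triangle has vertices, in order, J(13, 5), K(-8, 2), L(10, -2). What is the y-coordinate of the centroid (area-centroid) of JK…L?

5/3

Apply Gauss's area formula. First the cross-terms c_i = x_i·y_{i+1} − x_{i+1}·y_i:
  66, -4, 76  ⇒  2A = 138, A = 69.
Then Σ (y_i + y_{i+1})·c_i = 690, so ȳ = 690 / (6·69) = 5/3.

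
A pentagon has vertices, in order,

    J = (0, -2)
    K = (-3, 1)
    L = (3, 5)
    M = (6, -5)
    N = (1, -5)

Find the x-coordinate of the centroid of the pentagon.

Apply the surveyor's formula. First the cross-terms c_i = x_i·y_{i+1} − x_{i+1}·y_i:
  -6, -18, -45, -25, -2  ⇒  2A = -96, A = -48.
Then Σ (x_i + x_{i+1})·c_i = -564, so x̄ = -564 / (6·(-48)) = 47/24.

47/24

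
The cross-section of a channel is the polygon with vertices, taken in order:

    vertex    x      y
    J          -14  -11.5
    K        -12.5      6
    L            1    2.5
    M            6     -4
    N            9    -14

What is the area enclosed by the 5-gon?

315.75

Σ = (-227.75) + (-37.25) + (-19) + (-48) + (-299.5) = -631.5
Area = |Σ|/2 = 315.75.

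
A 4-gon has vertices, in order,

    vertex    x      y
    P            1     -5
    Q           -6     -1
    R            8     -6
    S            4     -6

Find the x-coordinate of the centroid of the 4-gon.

23/15

Apply Gauss's area formula. First the cross-terms c_i = x_i·y_{i+1} − x_{i+1}·y_i:
  -31, 44, -24, -14  ⇒  2A = -25, A = -12.5.
Then Σ (x_i + x_{i+1})·c_i = -115, so x̄ = -115 / (6·(-12.5)) = 23/15.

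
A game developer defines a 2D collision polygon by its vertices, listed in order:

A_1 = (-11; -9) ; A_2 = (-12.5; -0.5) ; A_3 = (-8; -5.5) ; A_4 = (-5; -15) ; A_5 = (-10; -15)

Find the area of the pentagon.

Apply the shoelace (surveyor's) formula: 2A = Σ (x_i·y_{i+1} − x_{i+1}·y_i), indices taken mod 5.
Σ = (-107) + (64.75) + (92.5) + (-75) + (-75) = -99.75
Area = |Σ|/2 = 49.875.

49.875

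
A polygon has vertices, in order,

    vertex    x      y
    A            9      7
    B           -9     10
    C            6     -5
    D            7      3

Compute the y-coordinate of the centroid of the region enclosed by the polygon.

Apply the shoelace (surveyor's) formula. First the cross-terms c_i = x_i·y_{i+1} − x_{i+1}·y_i:
  153, -15, 53, 22  ⇒  2A = 213, A = 106.5.
Then Σ (y_i + y_{i+1})·c_i = 2640, so ȳ = 2640 / (6·106.5) = 880/213.

880/213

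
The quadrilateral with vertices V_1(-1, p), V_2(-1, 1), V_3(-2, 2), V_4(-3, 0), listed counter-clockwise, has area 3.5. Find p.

-1

Write out the shoelace sum; only the two edges meeting at V_1 involve p:
2·Area = [((-3)·p − (-1)·0) + ((-1)·1 − (-1)·p)] + 6
       = -2·p + 5 = 7
⇒ p = -1.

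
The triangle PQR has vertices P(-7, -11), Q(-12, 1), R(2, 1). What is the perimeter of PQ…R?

42

|PQ| = √((-5)² + (12)²) = √169 = 13
|QR| = √((14)² + (0)²) = √196 = 14
|RP| = √((-9)² + (-12)²) = √225 = 15
Perimeter = 13 + 14 + 15 = 42.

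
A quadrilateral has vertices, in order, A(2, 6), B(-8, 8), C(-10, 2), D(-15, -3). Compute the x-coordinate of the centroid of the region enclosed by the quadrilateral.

-81/13

Apply the shoelace formula. First the cross-terms c_i = x_i·y_{i+1} − x_{i+1}·y_i:
  64, 64, 60, -84  ⇒  2A = 104, A = 52.
Then Σ (x_i + x_{i+1})·c_i = -1944, so x̄ = -1944 / (6·52) = -81/13.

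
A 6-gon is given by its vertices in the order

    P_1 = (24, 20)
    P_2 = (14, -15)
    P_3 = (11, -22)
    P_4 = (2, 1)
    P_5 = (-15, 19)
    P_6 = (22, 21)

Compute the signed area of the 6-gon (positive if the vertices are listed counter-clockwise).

Apply Gauss's area formula: 2A = Σ (x_i·y_{i+1} − x_{i+1}·y_i), indices taken mod 6.
Σ = (-640) + (-143) + (55) + (53) + (-733) + (-64) = -1472
Signed area = Σ/2 = -736 (negative ⇒ clockwise traversal).

-736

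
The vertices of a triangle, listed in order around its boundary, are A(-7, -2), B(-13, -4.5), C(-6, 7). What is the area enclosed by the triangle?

25.75

Σ = (5.5) + (-118) + (61) = -51.5
Area = |Σ|/2 = 25.75.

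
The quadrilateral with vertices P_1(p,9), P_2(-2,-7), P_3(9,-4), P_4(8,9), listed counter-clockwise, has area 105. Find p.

4

The doubled signed area Σ (x_i y_{i+1} − x_{i+1} y_i) is linear in p.
With p=0 it equals 274; the coefficient of p is -16 (from the two edges through P_1).
So -16·p + 274 = 2·105 = 210 ⇒ p = 4.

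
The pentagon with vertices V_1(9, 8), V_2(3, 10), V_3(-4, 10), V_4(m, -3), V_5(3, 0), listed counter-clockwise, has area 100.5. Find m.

Write out the shoelace sum; only the two edges meeting at V_4 involve m:
2·Area = [((-4)·(-3) − m·10) + (m·0 − 3·(-3))] + 160
       = -10·m + 181 = 201
⇒ m = -2.

-2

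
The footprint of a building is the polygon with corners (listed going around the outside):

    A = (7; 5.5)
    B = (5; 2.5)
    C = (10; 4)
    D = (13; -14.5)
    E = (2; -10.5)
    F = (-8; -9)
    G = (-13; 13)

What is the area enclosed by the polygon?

402.5

Apply the shoelace formula: 2A = Σ (x_i·y_{i+1} − x_{i+1}·y_i), indices taken mod 7.
A→B: (7)(2.5) − (5)(5.5) = -10
B→C: (5)(4) − (10)(2.5) = -5
C→D: (10)(-14.5) − (13)(4) = -197
D→E: (13)(-10.5) − (2)(-14.5) = -107.5
E→F: (2)(-9) − (-8)(-10.5) = -102
F→G: (-8)(13) − (-13)(-9) = -221
G→A: (-13)(5.5) − (7)(13) = -162.5
Σ = -805
Area = |Σ|/2 = 402.5.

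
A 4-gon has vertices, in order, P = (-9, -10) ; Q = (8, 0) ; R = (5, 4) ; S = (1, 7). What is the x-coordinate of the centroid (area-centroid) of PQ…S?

Apply the surveyor's formula. First the cross-terms c_i = x_i·y_{i+1} − x_{i+1}·y_i:
  80, 32, 31, 53  ⇒  2A = 196, A = 98.
Then Σ (x_i + x_{i+1})·c_i = 98, so x̄ = 98 / (6·98) = 1/6.

1/6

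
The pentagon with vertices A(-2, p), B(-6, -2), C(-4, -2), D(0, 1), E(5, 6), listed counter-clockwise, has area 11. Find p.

Write out the shoelace sum; only the two edges meeting at A involve p:
2·Area = [(5·p − (-2)·6) + ((-2)·(-2) − (-6)·p)] + -5
       = 11·p + 11 = 22
⇒ p = 1.

1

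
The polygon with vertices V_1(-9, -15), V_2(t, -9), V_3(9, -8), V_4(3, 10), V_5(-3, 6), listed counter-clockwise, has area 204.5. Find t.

-2

The doubled signed area Σ (x_i y_{i+1} − x_{i+1} y_i) is linear in t.
With t=0 it equals 423; the coefficient of t is 7 (from the two edges through V_2).
So 7·t + 423 = 2·204.5 = 409 ⇒ t = -2.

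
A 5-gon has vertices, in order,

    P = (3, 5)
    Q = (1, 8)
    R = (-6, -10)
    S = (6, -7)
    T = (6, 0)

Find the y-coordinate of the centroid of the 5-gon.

Apply the surveyor's formula. First the cross-terms c_i = x_i·y_{i+1} − x_{i+1}·y_i:
  19, 38, 102, 42, 30  ⇒  2A = 231, A = 115.5.
Then Σ (y_i + y_{i+1})·c_i = -1707, so ȳ = -1707 / (6·115.5) = -569/231.

-569/231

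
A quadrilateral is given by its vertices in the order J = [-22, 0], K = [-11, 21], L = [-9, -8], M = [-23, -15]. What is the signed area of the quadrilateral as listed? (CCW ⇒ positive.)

J→K: (-22)(21) − (-11)(0) = -462
K→L: (-11)(-8) − (-9)(21) = 277
L→M: (-9)(-15) − (-23)(-8) = -49
M→J: (-23)(0) − (-22)(-15) = -330
Σ = -564
Signed area = Σ/2 = -282 (negative ⇒ clockwise traversal).

-282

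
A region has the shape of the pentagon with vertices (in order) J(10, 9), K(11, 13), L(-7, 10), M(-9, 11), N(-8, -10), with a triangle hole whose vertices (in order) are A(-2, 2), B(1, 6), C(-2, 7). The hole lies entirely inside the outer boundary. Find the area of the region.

Outer boundary:
Cross-terms: 31, 201, 13, 178, 28  ⇒  Σ = 451
Area = |Σ|/2 = 225.5.
Hole:
Σ = (-14) + (19) + (10) = 15
Area = |Σ|/2 = 7.5.
Net area = 225.5 − 7.5 = 218.

218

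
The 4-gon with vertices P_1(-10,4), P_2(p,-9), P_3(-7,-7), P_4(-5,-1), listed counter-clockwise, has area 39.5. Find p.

Write out the shoelace sum; only the two edges meeting at P_2 involve p:
2·Area = [((-10)·(-9) − p·4) + (p·(-7) − (-7)·(-9))] + -58
       = -11·p + -31 = 79
⇒ p = -10.

-10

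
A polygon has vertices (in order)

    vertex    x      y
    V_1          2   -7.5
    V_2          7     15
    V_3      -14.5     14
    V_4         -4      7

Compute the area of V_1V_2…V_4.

Apply the surveyor's formula: 2A = Σ (x_i·y_{i+1} − x_{i+1}·y_i), indices taken mod 4.
Σ = (82.5) + (315.5) + (-45.5) + (16) = 368.5
Area = |Σ|/2 = 184.25.

184.25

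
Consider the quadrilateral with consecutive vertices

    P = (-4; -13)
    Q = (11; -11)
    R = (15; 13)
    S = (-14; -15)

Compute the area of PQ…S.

287

Apply the shoelace (surveyor's) formula: 2A = Σ (x_i·y_{i+1} − x_{i+1}·y_i), indices taken mod 4.
Σ = (187) + (308) + (-43) + (122) = 574
Area = |Σ|/2 = 287.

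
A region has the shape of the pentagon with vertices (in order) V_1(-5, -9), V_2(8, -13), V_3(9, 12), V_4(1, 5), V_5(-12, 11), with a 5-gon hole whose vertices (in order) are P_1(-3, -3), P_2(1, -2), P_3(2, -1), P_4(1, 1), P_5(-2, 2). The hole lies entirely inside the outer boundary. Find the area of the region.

Outer boundary:
Apply the shoelace formula: 2A = Σ (x_i·y_{i+1} − x_{i+1}·y_i), indices taken mod 5.
Σ = (137) + (213) + (33) + (71) + (163) = 617
Area = |Σ|/2 = 308.5.
Hole:
Apply the shoelace (surveyor's) formula: 2A = Σ (x_i·y_{i+1} − x_{i+1}·y_i), indices taken mod 5.
Σ = (9) + (3) + (3) + (4) + (12) = 31
Area = |Σ|/2 = 15.5.
Net area = 308.5 − 15.5 = 293.

293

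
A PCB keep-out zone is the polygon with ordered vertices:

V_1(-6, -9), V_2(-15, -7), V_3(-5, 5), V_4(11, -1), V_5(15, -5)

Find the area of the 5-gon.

Apply the surveyor's formula: 2A = Σ (x_i·y_{i+1} − x_{i+1}·y_i), indices taken mod 5.
V_1→V_2: (-6)(-7) − (-15)(-9) = -93
V_2→V_3: (-15)(5) − (-5)(-7) = -110
V_3→V_4: (-5)(-1) − (11)(5) = -50
V_4→V_5: (11)(-5) − (15)(-1) = -40
V_5→V_1: (15)(-9) − (-6)(-5) = -165
Σ = -458
Area = |Σ|/2 = 229.

229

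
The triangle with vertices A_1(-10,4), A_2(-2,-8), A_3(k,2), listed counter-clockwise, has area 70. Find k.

3

The doubled signed area Σ (x_i y_{i+1} − x_{i+1} y_i) is linear in k.
With k=0 it equals 104; the coefficient of k is 12 (from the two edges through A_3).
So 12·k + 104 = 2·70 = 140 ⇒ k = 3.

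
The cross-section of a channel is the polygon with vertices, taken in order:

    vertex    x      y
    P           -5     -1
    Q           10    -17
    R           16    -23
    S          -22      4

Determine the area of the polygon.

P→Q: (-5)(-17) − (10)(-1) = 95
Q→R: (10)(-23) − (16)(-17) = 42
R→S: (16)(4) − (-22)(-23) = -442
S→P: (-22)(-1) − (-5)(4) = 42
Σ = -263
Area = |Σ|/2 = 131.5.

131.5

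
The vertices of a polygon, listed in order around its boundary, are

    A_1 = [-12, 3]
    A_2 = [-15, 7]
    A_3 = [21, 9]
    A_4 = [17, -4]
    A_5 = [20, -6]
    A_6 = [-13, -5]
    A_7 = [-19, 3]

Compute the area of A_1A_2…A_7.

Apply the shoelace formula: 2A = Σ (x_i·y_{i+1} − x_{i+1}·y_i), indices taken mod 7.
Cross-terms: -39, -282, -237, -22, -178, -134, -21  ⇒  Σ = -913
Area = |Σ|/2 = 456.5.

456.5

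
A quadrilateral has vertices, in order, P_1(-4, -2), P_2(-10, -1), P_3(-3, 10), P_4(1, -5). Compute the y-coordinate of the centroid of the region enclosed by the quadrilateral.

Apply Gauss's area formula. First the cross-terms c_i = x_i·y_{i+1} − x_{i+1}·y_i:
  -16, -103, 5, -22  ⇒  2A = -136, A = -68.
Then Σ (y_i + y_{i+1})·c_i = -700, so ȳ = -700 / (6·(-68)) = 175/102.

175/102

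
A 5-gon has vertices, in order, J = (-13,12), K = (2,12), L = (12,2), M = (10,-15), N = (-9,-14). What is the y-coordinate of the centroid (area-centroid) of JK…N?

Apply the shoelace formula. First the cross-terms c_i = x_i·y_{i+1} − x_{i+1}·y_i:
  -180, -140, -200, -275, -290  ⇒  2A = -1085, A = -542.5.
Then Σ (y_i + y_{i+1})·c_i = 4875, so ȳ = 4875 / (6·(-542.5)) = -325/217.

-325/217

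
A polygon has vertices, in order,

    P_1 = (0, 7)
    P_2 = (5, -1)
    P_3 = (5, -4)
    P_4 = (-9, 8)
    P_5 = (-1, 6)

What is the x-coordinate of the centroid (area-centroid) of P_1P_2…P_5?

-14/33

Apply Gauss's area formula. First the cross-terms c_i = x_i·y_{i+1} − x_{i+1}·y_i:
  -35, -15, 4, -46, -7  ⇒  2A = -99, A = -49.5.
Then Σ (x_i + x_{i+1})·c_i = 126, so x̄ = 126 / (6·(-49.5)) = -14/33.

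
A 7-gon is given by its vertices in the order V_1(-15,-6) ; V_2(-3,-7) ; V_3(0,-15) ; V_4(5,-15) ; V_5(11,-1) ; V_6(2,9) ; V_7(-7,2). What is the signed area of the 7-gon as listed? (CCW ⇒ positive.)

Apply the shoelace (surveyor's) formula: 2A = Σ (x_i·y_{i+1} − x_{i+1}·y_i), indices taken mod 7.
Σ = (87) + (45) + (75) + (160) + (101) + (67) + (72) = 607
Signed area = Σ/2 = 303.5 (positive ⇒ counter-clockwise traversal).

303.5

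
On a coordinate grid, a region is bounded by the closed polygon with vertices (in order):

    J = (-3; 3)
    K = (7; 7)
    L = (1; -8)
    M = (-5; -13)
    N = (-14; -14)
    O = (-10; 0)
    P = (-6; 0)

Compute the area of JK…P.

Apply the surveyor's formula: 2A = Σ (x_i·y_{i+1} − x_{i+1}·y_i), indices taken mod 7.
Cross-terms: -42, -63, -53, -112, -140, 0, -18  ⇒  Σ = -428
Area = |Σ|/2 = 214.

214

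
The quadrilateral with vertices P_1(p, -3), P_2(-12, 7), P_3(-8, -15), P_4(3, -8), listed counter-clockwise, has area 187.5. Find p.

The doubled signed area Σ (x_i y_{i+1} − x_{i+1} y_i) is linear in p.
With p=0 it equals 300; the coefficient of p is 15 (from the two edges through P_1).
So 15·p + 300 = 2·187.5 = 375 ⇒ p = 5.

5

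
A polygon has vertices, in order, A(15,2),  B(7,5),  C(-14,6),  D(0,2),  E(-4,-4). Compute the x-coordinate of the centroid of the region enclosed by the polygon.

298/123

Apply the shoelace (surveyor's) formula. First the cross-terms c_i = x_i·y_{i+1} − x_{i+1}·y_i:
  61, 112, -28, 8, 52  ⇒  2A = 205, A = 102.5.
Then Σ (x_i + x_{i+1})·c_i = 1490, so x̄ = 1490 / (6·102.5) = 298/123.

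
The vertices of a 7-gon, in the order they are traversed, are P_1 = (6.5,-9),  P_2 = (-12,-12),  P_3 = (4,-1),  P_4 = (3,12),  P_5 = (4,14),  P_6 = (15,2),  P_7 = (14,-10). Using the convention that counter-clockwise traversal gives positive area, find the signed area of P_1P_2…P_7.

-261

Apply the shoelace formula: 2A = Σ (x_i·y_{i+1} − x_{i+1}·y_i), indices taken mod 7.
Σ = (-186) + (60) + (51) + (-6) + (-202) + (-178) + (-61) = -522
Signed area = Σ/2 = -261 (negative ⇒ clockwise traversal).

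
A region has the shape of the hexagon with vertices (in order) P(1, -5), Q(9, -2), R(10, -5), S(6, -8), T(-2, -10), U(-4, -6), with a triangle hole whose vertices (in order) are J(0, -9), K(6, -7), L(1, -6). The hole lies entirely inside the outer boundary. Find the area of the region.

47

Outer boundary:
Σ = (43) + (-25) + (-50) + (-76) + (-28) + (26) = -110
Area = |Σ|/2 = 55.
Hole:
Apply the shoelace (surveyor's) formula: 2A = Σ (x_i·y_{i+1} − x_{i+1}·y_i), indices taken mod 3.
Cross-terms: 54, -29, -9  ⇒  Σ = 16
Area = |Σ|/2 = 8.
Net area = 55 − 8 = 47.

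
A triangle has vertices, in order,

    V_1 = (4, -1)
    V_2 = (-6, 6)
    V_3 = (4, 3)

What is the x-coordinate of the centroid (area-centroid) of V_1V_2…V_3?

Apply Gauss's area formula. First the cross-terms c_i = x_i·y_{i+1} − x_{i+1}·y_i:
  18, -42, -16  ⇒  2A = -40, A = -20.
Then Σ (x_i + x_{i+1})·c_i = -80, so x̄ = -80 / (6·(-20)) = 2/3.

2/3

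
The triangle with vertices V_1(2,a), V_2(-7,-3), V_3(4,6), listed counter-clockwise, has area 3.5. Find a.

5

The doubled signed area Σ (x_i y_{i+1} − x_{i+1} y_i) is linear in a.
With a=0 it equals -48; the coefficient of a is 11 (from the two edges through V_1).
So 11·a + -48 = 2·3.5 = 7 ⇒ a = 5.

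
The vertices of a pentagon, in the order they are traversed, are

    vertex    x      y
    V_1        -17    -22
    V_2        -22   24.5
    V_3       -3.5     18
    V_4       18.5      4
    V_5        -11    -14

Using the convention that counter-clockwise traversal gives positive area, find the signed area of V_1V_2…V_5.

-884.375

Apply Gauss's area formula: 2A = Σ (x_i·y_{i+1} − x_{i+1}·y_i), indices taken mod 5.
V_1→V_2: (-17)(24.5) − (-22)(-22) = -900.5
V_2→V_3: (-22)(18) − (-3.5)(24.5) = -310.25
V_3→V_4: (-3.5)(4) − (18.5)(18) = -347
V_4→V_5: (18.5)(-14) − (-11)(4) = -215
V_5→V_1: (-11)(-22) − (-17)(-14) = 4
Σ = -1768.75
Signed area = Σ/2 = -884.375 (negative ⇒ clockwise traversal).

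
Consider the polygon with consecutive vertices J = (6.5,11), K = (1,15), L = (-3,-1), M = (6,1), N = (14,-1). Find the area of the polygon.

Apply the surveyor's formula: 2A = Σ (x_i·y_{i+1} − x_{i+1}·y_i), indices taken mod 5.
J→K: (6.5)(15) − (1)(11) = 86.5
K→L: (1)(-1) − (-3)(15) = 44
L→M: (-3)(1) − (6)(-1) = 3
M→N: (6)(-1) − (14)(1) = -20
N→J: (14)(11) − (6.5)(-1) = 160.5
Σ = 274
Area = |Σ|/2 = 137.

137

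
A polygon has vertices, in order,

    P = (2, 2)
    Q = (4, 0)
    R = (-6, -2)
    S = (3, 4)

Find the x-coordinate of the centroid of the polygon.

Apply the shoelace (surveyor's) formula. First the cross-terms c_i = x_i·y_{i+1} − x_{i+1}·y_i:
  -8, -8, -18, -2  ⇒  2A = -36, A = -18.
Then Σ (x_i + x_{i+1})·c_i = 12, so x̄ = 12 / (6·(-18)) = -1/9.

-1/9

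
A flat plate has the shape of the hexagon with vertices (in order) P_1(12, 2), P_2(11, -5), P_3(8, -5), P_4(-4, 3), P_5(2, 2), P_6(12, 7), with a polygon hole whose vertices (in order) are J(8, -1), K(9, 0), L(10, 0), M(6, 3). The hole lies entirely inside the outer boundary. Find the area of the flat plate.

84

Outer boundary:
Σ = (-82) + (-15) + (4) + (-14) + (-10) + (-60) = -177
Area = |Σ|/2 = 88.5.
Hole:
J→K: (8)(0) − (9)(-1) = 9
K→L: (9)(0) − (10)(0) = 0
L→M: (10)(3) − (6)(0) = 30
M→J: (6)(-1) − (8)(3) = -30
Σ = 9
Area = |Σ|/2 = 4.5.
Net area = 88.5 − 4.5 = 84.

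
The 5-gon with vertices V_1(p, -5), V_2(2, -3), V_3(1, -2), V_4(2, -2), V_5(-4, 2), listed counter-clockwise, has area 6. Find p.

3

The doubled signed area Σ (x_i y_{i+1} − x_{i+1} y_i) is linear in p.
With p=0 it equals 27; the coefficient of p is -5 (from the two edges through V_1).
So -5·p + 27 = 2·6 = 12 ⇒ p = 3.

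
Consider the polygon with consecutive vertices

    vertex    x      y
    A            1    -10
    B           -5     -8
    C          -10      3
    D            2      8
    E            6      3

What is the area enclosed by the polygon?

Apply the surveyor's formula: 2A = Σ (x_i·y_{i+1} − x_{i+1}·y_i), indices taken mod 5.
Cross-terms: -58, -95, -86, -42, -63  ⇒  Σ = -344
Area = |Σ|/2 = 172.

172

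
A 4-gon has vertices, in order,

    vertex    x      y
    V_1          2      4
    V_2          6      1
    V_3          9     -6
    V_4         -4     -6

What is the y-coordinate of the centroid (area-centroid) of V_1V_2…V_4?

-353/149

Apply Gauss's area formula. First the cross-terms c_i = x_i·y_{i+1} − x_{i+1}·y_i:
  -22, -45, -78, -4  ⇒  2A = -149, A = -74.5.
Then Σ (y_i + y_{i+1})·c_i = 1059, so ȳ = 1059 / (6·(-74.5)) = -353/149.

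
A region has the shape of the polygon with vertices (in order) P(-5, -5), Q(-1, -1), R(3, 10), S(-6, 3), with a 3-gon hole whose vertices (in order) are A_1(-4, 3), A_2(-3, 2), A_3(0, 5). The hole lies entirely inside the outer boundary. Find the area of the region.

50.5

Outer boundary:
Apply the shoelace (surveyor's) formula: 2A = Σ (x_i·y_{i+1} − x_{i+1}·y_i), indices taken mod 4.
Cross-terms: 0, -7, 69, 45  ⇒  Σ = 107
Area = |Σ|/2 = 53.5.
Hole:
Cross-terms: 1, -15, 20  ⇒  Σ = 6
Area = |Σ|/2 = 3.
Net area = 53.5 − 3 = 50.5.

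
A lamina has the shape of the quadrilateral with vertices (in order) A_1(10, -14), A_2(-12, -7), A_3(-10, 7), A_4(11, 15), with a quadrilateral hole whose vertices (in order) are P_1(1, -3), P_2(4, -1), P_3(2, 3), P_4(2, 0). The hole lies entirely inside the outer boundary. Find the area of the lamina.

455

Outer boundary:
Apply the surveyor's formula: 2A = Σ (x_i·y_{i+1} − x_{i+1}·y_i), indices taken mod 4.
Cross-terms: -238, -154, -227, -304  ⇒  Σ = -923
Area = |Σ|/2 = 461.5.
Hole:
Apply Gauss's area formula: 2A = Σ (x_i·y_{i+1} − x_{i+1}·y_i), indices taken mod 4.
Cross-terms: 11, 14, -6, -6  ⇒  Σ = 13
Area = |Σ|/2 = 6.5.
Net area = 461.5 − 6.5 = 455.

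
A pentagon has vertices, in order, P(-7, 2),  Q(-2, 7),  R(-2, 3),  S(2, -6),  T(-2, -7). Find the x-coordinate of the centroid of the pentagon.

Apply Gauss's area formula. First the cross-terms c_i = x_i·y_{i+1} − x_{i+1}·y_i:
  -45, 8, 6, -26, -53  ⇒  2A = -110, A = -55.
Then Σ (x_i + x_{i+1})·c_i = 850, so x̄ = 850 / (6·(-55)) = -85/33.

-85/33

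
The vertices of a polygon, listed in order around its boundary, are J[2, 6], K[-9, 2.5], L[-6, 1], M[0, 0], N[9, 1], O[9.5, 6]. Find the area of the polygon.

J→K: (2)(2.5) − (-9)(6) = 59
K→L: (-9)(1) − (-6)(2.5) = 6
L→M: (-6)(0) − (0)(1) = 0
M→N: (0)(1) − (9)(0) = 0
N→O: (9)(6) − (9.5)(1) = 44.5
O→J: (9.5)(6) − (2)(6) = 45
Σ = 154.5
Area = |Σ|/2 = 77.25.

77.25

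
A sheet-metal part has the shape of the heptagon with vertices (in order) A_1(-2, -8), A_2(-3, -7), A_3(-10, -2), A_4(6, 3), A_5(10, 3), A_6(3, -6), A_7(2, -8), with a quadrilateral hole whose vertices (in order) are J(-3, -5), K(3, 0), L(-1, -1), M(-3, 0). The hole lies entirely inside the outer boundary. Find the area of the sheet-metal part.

Outer boundary:
Apply Gauss's area formula: 2A = Σ (x_i·y_{i+1} − x_{i+1}·y_i), indices taken mod 7.
Σ = (-10) + (-64) + (-18) + (-12) + (-69) + (-12) + (-32) = -217
Area = |Σ|/2 = 108.5.
Hole:
Apply Gauss's area formula: 2A = Σ (x_i·y_{i+1} − x_{i+1}·y_i), indices taken mod 4.
Σ = (15) + (-3) + (-3) + (15) = 24
Area = |Σ|/2 = 12.
Net area = 108.5 − 12 = 96.5.

96.5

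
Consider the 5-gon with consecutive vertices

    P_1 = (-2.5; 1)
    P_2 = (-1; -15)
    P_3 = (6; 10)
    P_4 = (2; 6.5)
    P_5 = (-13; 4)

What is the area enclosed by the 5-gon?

Σ = (38.5) + (80) + (19) + (92.5) + (-3) = 227
Area = |Σ|/2 = 113.5.

113.5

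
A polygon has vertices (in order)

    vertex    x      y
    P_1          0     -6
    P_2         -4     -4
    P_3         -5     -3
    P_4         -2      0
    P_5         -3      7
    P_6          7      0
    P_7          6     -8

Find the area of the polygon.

96.5

Σ = (-24) + (-8) + (-6) + (-14) + (-49) + (-56) + (-36) = -193
Area = |Σ|/2 = 96.5.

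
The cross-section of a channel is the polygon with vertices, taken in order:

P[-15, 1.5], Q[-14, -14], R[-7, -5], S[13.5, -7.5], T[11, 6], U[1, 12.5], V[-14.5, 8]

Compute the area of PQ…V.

Cross-terms: 231, -28, 120, 163.5, 131.5, 189.25, 98.25  ⇒  Σ = 905.5
Area = |Σ|/2 = 452.75.

452.75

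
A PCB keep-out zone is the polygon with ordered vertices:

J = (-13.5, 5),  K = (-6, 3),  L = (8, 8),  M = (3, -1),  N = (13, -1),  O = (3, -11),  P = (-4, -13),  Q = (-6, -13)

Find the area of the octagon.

Cross-terms: -10.5, -72, -32, 10, -140, -83, -26, -205.5  ⇒  Σ = -559
Area = |Σ|/2 = 279.5.

279.5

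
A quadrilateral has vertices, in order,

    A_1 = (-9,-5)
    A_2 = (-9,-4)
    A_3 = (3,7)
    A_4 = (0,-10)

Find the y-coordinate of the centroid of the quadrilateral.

Apply the shoelace (surveyor's) formula. First the cross-terms c_i = x_i·y_{i+1} − x_{i+1}·y_i:
  -9, -51, -30, -90  ⇒  2A = -180, A = -90.
Then Σ (y_i + y_{i+1})·c_i = 1368, so ȳ = 1368 / (6·(-90)) = -38/15.

-38/15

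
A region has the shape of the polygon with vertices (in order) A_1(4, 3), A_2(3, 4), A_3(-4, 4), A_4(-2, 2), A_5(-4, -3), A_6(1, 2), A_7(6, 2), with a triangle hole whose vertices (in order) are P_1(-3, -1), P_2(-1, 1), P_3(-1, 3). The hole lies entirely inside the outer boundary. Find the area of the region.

Outer boundary:
Cross-terms: 7, 28, 0, 14, -5, -10, 10  ⇒  Σ = 44
Area = |Σ|/2 = 22.
Hole:
P_1→P_2: (-3)(1) − (-1)(-1) = -4
P_2→P_3: (-1)(3) − (-1)(1) = -2
P_3→P_1: (-1)(-1) − (-3)(3) = 10
Σ = 4
Area = |Σ|/2 = 2.
Net area = 22 − 2 = 20.

20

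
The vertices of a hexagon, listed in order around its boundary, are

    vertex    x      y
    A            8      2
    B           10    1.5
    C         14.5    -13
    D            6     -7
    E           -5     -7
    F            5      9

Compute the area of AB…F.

Apply the shoelace formula: 2A = Σ (x_i·y_{i+1} − x_{i+1}·y_i), indices taken mod 6.
Σ = (-8) + (-151.75) + (-23.5) + (-77) + (-10) + (-62) = -332.25
Area = |Σ|/2 = 166.125.

166.125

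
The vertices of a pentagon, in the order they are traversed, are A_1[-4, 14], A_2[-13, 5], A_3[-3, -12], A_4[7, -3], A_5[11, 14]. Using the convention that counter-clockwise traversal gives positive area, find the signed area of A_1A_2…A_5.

383.5

Cross-terms: 162, 171, 93, 131, 210  ⇒  Σ = 767
Signed area = Σ/2 = 383.5 (positive ⇒ counter-clockwise traversal).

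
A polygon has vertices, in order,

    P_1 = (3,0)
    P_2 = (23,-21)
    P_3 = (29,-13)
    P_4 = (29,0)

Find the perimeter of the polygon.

78

|P_1P_2| = √((20)² + (-21)²) = √841 = 29
|P_2P_3| = √((6)² + (8)²) = √100 = 10
|P_3P_4| = √((0)² + (13)²) = √169 = 13
|P_4P_1| = √((-26)² + (0)²) = √676 = 26
Perimeter = 29 + 10 + 13 + 26 = 78.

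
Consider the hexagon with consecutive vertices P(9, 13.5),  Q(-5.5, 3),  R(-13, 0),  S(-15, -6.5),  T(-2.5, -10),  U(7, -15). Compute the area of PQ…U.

347.75

Apply the shoelace (surveyor's) formula: 2A = Σ (x_i·y_{i+1} − x_{i+1}·y_i), indices taken mod 6.
Cross-terms: 101.25, 39, 84.5, 133.75, 107.5, 229.5  ⇒  Σ = 695.5
Area = |Σ|/2 = 347.75.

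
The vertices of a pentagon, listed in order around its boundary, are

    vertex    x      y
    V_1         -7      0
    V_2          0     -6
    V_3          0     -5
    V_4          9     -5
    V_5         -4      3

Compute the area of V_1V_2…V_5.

Apply the shoelace formula: 2A = Σ (x_i·y_{i+1} − x_{i+1}·y_i), indices taken mod 5.
V_1→V_2: (-7)(-6) − (0)(0) = 42
V_2→V_3: (0)(-5) − (0)(-6) = 0
V_3→V_4: (0)(-5) − (9)(-5) = 45
V_4→V_5: (9)(3) − (-4)(-5) = 7
V_5→V_1: (-4)(0) − (-7)(3) = 21
Σ = 115
Area = |Σ|/2 = 57.5.

57.5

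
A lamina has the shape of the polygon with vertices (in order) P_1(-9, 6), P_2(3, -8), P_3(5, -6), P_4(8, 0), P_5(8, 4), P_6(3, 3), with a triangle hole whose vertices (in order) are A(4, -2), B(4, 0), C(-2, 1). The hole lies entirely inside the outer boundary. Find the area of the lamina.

100.5

Outer boundary:
Σ = (54) + (22) + (48) + (32) + (12) + (45) = 213
Area = |Σ|/2 = 106.5.
Hole:
Cross-terms: 8, 4, 0  ⇒  Σ = 12
Area = |Σ|/2 = 6.
Net area = 106.5 − 6 = 100.5.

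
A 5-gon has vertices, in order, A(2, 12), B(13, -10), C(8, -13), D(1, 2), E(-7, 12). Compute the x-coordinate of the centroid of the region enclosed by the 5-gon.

Apply the surveyor's formula. First the cross-terms c_i = x_i·y_{i+1} − x_{i+1}·y_i:
  -176, -89, 29, 26, -108  ⇒  2A = -318, A = -159.
Then Σ (x_i + x_{i+1})·c_i = -3864, so x̄ = -3864 / (6·(-159)) = 644/159.

644/159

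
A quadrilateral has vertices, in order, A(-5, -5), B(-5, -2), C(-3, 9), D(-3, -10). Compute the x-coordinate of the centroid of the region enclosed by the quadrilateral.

-124/33

Apply Gauss's area formula. First the cross-terms c_i = x_i·y_{i+1} − x_{i+1}·y_i:
  -15, -51, 57, -35  ⇒  2A = -44, A = -22.
Then Σ (x_i + x_{i+1})·c_i = 496, so x̄ = 496 / (6·(-22)) = -124/33.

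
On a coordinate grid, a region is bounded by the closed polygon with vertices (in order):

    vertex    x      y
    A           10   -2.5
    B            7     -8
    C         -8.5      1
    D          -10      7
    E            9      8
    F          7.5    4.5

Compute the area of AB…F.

A→B: (10)(-8) − (7)(-2.5) = -62.5
B→C: (7)(1) − (-8.5)(-8) = -61
C→D: (-8.5)(7) − (-10)(1) = -49.5
D→E: (-10)(8) − (9)(7) = -143
E→F: (9)(4.5) − (7.5)(8) = -19.5
F→A: (7.5)(-2.5) − (10)(4.5) = -63.75
Σ = -399.25
Area = |Σ|/2 = 199.625.

199.625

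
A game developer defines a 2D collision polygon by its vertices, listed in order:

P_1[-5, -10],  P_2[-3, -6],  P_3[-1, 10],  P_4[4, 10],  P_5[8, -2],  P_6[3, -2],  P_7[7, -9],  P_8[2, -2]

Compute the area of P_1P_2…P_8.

111.5

Σ = (0) + (-36) + (-50) + (-88) + (-10) + (-13) + (4) + (-30) = -223
Area = |Σ|/2 = 111.5.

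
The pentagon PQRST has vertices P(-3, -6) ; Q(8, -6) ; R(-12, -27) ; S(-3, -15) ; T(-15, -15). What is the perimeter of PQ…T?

|PQ| = √((11)² + (0)²) = √121 = 11
|QR| = √((-20)² + (-21)²) = √841 = 29
|RS| = √((9)² + (12)²) = √225 = 15
|ST| = √((-12)² + (0)²) = √144 = 12
|TP| = √((12)² + (9)²) = √225 = 15
Perimeter = 11 + 29 + 15 + 12 + 15 = 82.

82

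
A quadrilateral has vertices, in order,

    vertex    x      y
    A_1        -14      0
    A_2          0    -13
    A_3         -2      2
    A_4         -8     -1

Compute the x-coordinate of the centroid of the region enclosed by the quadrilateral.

-74/15

Apply the shoelace formula. First the cross-terms c_i = x_i·y_{i+1} − x_{i+1}·y_i:
  182, -26, 18, -14  ⇒  2A = 160, A = 80.
Then Σ (x_i + x_{i+1})·c_i = -2368, so x̄ = -2368 / (6·80) = -74/15.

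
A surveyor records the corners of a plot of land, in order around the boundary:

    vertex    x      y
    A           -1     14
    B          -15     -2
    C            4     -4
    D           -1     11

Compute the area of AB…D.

Apply the surveyor's formula: 2A = Σ (x_i·y_{i+1} − x_{i+1}·y_i), indices taken mod 4.
Σ = (212) + (68) + (40) + (-3) = 317
Area = |Σ|/2 = 158.5.

158.5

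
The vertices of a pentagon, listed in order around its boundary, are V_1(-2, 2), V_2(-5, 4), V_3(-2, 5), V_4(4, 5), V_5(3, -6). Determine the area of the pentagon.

45

Apply the surveyor's formula: 2A = Σ (x_i·y_{i+1} − x_{i+1}·y_i), indices taken mod 5.
Σ = (2) + (-17) + (-30) + (-39) + (-6) = -90
Area = |Σ|/2 = 45.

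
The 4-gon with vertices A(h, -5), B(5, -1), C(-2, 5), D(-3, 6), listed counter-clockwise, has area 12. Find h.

6

Write out the shoelace sum; only the two edges meeting at A involve h:
2·Area = [((-3)·(-5) − h·6) + (h·(-1) − 5·(-5))] + 26
       = -7·h + 66 = 24
⇒ h = 6.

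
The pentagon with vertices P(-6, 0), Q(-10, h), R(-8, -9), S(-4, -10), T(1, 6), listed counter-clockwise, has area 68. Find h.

-10

The doubled signed area Σ (x_i y_{i+1} − x_{i+1} y_i) is linear in h.
With h=0 it equals 156; the coefficient of h is 2 (from the two edges through Q).
So 2·h + 156 = 2·68 = 136 ⇒ h = -10.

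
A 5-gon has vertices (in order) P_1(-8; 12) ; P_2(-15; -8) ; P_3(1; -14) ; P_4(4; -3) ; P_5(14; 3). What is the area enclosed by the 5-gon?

380.5

Cross-terms: 244, 218, 53, 54, 192  ⇒  Σ = 761
Area = |Σ|/2 = 380.5.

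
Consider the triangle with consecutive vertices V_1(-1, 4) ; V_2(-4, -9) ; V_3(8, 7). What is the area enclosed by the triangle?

54

Apply Gauss's area formula: 2A = Σ (x_i·y_{i+1} − x_{i+1}·y_i), indices taken mod 3.
Σ = (25) + (44) + (39) = 108
Area = |Σ|/2 = 54.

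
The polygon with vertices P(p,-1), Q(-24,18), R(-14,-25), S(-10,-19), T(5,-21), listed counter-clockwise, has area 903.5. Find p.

The doubled signed area Σ (x_i y_{i+1} − x_{i+1} y_i) is linear in p.
With p=0 it equals 1144; the coefficient of p is 39 (from the two edges through P).
So 39·p + 1144 = 2·903.5 = 1807 ⇒ p = 17.

17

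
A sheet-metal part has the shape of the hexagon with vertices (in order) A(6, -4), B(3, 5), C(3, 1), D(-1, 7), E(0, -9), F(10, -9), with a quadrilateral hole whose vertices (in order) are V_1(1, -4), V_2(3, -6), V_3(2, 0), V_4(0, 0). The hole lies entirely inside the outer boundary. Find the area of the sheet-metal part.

Outer boundary:
Cross-terms: 42, -12, 22, 9, 90, 14  ⇒  Σ = 165
Area = |Σ|/2 = 82.5.
Hole:
Σ = (6) + (12) + (0) + (0) = 18
Area = |Σ|/2 = 9.
Net area = 82.5 − 9 = 73.5.

73.5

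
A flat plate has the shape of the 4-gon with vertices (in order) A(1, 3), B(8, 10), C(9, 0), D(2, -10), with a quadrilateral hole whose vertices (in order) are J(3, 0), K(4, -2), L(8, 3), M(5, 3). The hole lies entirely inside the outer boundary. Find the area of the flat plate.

78

Outer boundary:
Apply Gauss's area formula: 2A = Σ (x_i·y_{i+1} − x_{i+1}·y_i), indices taken mod 4.
Σ = (-14) + (-90) + (-90) + (16) = -178
Area = |Σ|/2 = 89.
Hole:
Apply the surveyor's formula: 2A = Σ (x_i·y_{i+1} − x_{i+1}·y_i), indices taken mod 4.
Σ = (-6) + (28) + (9) + (-9) = 22
Area = |Σ|/2 = 11.
Net area = 89 − 11 = 78.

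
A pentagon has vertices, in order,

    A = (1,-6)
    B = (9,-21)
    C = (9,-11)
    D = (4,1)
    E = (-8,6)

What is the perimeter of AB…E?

|AB| = √((8)² + (-15)²) = √289 = 17
|BC| = √((0)² + (10)²) = √100 = 10
|CD| = √((-5)² + (12)²) = √169 = 13
|DE| = √((-12)² + (5)²) = √169 = 13
|EA| = √((9)² + (-12)²) = √225 = 15
Perimeter = 17 + 10 + 13 + 13 + 15 = 68.

68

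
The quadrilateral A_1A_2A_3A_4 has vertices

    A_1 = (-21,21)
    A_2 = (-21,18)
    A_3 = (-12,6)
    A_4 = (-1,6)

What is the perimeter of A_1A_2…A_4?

54

|A_1A_2| = √((0)² + (-3)²) = √9 = 3
|A_2A_3| = √((9)² + (-12)²) = √225 = 15
|A_3A_4| = √((11)² + (0)²) = √121 = 11
|A_4A_1| = √((-20)² + (15)²) = √625 = 25
Perimeter = 3 + 15 + 11 + 25 = 54.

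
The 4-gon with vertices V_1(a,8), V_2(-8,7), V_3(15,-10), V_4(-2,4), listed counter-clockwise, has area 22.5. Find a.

The doubled signed area Σ (x_i y_{i+1} − x_{i+1} y_i) is linear in a.
With a=0 it equals 63; the coefficient of a is 3 (from the two edges through V_1).
So 3·a + 63 = 2·22.5 = 45 ⇒ a = -6.

-6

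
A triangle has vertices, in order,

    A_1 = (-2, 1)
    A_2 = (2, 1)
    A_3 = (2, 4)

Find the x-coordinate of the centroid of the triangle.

2/3

Apply the surveyor's formula. First the cross-terms c_i = x_i·y_{i+1} − x_{i+1}·y_i:
  -4, 6, 10  ⇒  2A = 12, A = 6.
Then Σ (x_i + x_{i+1})·c_i = 24, so x̄ = 24 / (6·6) = 2/3.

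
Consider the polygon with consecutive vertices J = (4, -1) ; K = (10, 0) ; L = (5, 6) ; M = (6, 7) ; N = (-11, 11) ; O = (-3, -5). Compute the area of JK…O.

161.5

Apply Gauss's area formula: 2A = Σ (x_i·y_{i+1} − x_{i+1}·y_i), indices taken mod 6.
J→K: (4)(0) − (10)(-1) = 10
K→L: (10)(6) − (5)(0) = 60
L→M: (5)(7) − (6)(6) = -1
M→N: (6)(11) − (-11)(7) = 143
N→O: (-11)(-5) − (-3)(11) = 88
O→J: (-3)(-1) − (4)(-5) = 23
Σ = 323
Area = |Σ|/2 = 161.5.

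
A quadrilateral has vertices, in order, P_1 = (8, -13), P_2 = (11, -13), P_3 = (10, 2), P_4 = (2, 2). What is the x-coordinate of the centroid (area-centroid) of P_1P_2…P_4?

Apply Gauss's area formula. First the cross-terms c_i = x_i·y_{i+1} − x_{i+1}·y_i:
  39, 152, 16, -42  ⇒  2A = 165, A = 82.5.
Then Σ (x_i + x_{i+1})·c_i = 3705, so x̄ = 3705 / (6·82.5) = 247/33.

247/33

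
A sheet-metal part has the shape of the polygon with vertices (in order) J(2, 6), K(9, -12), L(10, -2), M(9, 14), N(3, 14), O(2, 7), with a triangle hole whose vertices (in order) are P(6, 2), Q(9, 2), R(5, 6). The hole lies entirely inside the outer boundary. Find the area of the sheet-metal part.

Outer boundary:
Apply the shoelace formula: 2A = Σ (x_i·y_{i+1} − x_{i+1}·y_i), indices taken mod 6.
Σ = (-78) + (102) + (158) + (84) + (-7) + (-2) = 257
Area = |Σ|/2 = 128.5.
Hole:
P→Q: (6)(2) − (9)(2) = -6
Q→R: (9)(6) − (5)(2) = 44
R→P: (5)(2) − (6)(6) = -26
Σ = 12
Area = |Σ|/2 = 6.
Net area = 128.5 − 6 = 122.5.

122.5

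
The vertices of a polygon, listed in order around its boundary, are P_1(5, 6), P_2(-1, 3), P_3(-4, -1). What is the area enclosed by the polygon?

7.5

Apply the surveyor's formula: 2A = Σ (x_i·y_{i+1} − x_{i+1}·y_i), indices taken mod 3.
Σ = (21) + (13) + (-19) = 15
Area = |Σ|/2 = 7.5.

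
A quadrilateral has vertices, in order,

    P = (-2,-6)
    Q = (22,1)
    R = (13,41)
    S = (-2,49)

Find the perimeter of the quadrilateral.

138

|PQ| = √((24)² + (7)²) = √625 = 25
|QR| = √((-9)² + (40)²) = √1681 = 41
|RS| = √((-15)² + (8)²) = √289 = 17
|SP| = √((0)² + (-55)²) = √3025 = 55
Perimeter = 25 + 41 + 17 + 55 = 138.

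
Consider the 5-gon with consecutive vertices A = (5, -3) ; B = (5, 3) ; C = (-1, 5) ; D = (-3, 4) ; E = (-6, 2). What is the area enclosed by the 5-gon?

Apply Gauss's area formula: 2A = Σ (x_i·y_{i+1} − x_{i+1}·y_i), indices taken mod 5.
Cross-terms: 30, 28, 11, 18, 8  ⇒  Σ = 95
Area = |Σ|/2 = 47.5.

47.5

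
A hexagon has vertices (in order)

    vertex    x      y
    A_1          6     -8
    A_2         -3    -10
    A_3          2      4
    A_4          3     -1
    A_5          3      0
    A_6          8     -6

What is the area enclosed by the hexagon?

66.5

Cross-terms: -84, 8, -14, 3, -18, -28  ⇒  Σ = -133
Area = |Σ|/2 = 66.5.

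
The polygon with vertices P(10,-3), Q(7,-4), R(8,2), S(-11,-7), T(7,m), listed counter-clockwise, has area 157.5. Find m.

The doubled signed area Σ (x_i y_{i+1} − x_{i+1} y_i) is linear in m.
With m=0 it equals 21; the coefficient of m is -21 (from the two edges through T).
So -21·m + 21 = 2·157.5 = 315 ⇒ m = -14.

-14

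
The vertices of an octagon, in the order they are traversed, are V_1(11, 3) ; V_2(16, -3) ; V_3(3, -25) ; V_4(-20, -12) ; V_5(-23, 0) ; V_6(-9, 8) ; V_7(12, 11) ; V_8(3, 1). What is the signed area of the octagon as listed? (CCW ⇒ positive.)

-843

Σ = (-81) + (-391) + (-536) + (-276) + (-184) + (-195) + (-21) + (-2) = -1686
Signed area = Σ/2 = -843 (negative ⇒ clockwise traversal).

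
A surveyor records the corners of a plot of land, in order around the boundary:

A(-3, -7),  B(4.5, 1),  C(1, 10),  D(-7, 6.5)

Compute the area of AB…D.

Σ = (28.5) + (44) + (76.5) + (68.5) = 217.5
Area = |Σ|/2 = 108.75.

108.75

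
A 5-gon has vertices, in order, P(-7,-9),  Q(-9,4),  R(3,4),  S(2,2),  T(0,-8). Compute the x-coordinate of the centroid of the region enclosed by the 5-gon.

Apply the shoelace formula. First the cross-terms c_i = x_i·y_{i+1} − x_{i+1}·y_i:
  -109, -48, -2, -16, -56  ⇒  2A = -231, A = -115.5.
Then Σ (x_i + x_{i+1})·c_i = 2382, so x̄ = 2382 / (6·(-115.5)) = -794/231.

-794/231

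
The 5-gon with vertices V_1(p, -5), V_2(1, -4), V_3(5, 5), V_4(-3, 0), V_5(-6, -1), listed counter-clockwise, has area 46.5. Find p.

The doubled signed area Σ (x_i y_{i+1} − x_{i+1} y_i) is linear in p.
With p=0 it equals 78; the coefficient of p is -3 (from the two edges through V_1).
So -3·p + 78 = 2·46.5 = 93 ⇒ p = -5.

-5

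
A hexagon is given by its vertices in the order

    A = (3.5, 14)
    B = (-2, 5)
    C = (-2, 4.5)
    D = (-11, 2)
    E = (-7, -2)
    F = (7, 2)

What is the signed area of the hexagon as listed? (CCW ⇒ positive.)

109.5

Apply Gauss's area formula: 2A = Σ (x_i·y_{i+1} − x_{i+1}·y_i), indices taken mod 6.
Σ = (45.5) + (1) + (45.5) + (36) + (0) + (91) = 219
Signed area = Σ/2 = 109.5 (positive ⇒ counter-clockwise traversal).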